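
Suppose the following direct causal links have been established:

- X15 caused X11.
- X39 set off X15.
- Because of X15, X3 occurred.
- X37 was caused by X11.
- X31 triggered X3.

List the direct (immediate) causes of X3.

Upstream contributors include X39, but only X15, X31 feed directly into X3.

X15, X31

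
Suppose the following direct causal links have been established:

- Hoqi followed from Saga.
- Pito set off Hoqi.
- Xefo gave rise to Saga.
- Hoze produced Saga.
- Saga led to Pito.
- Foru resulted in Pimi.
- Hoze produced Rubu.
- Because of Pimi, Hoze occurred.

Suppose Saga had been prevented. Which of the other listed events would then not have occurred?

Hoqi, Pito

Downstream of Saga: Pito, Hoqi.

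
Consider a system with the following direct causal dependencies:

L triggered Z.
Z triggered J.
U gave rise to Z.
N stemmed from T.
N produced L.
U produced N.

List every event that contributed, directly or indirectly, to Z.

L, N, T, U

Immediate causes of Z: U, L.
Further upstream: N, T.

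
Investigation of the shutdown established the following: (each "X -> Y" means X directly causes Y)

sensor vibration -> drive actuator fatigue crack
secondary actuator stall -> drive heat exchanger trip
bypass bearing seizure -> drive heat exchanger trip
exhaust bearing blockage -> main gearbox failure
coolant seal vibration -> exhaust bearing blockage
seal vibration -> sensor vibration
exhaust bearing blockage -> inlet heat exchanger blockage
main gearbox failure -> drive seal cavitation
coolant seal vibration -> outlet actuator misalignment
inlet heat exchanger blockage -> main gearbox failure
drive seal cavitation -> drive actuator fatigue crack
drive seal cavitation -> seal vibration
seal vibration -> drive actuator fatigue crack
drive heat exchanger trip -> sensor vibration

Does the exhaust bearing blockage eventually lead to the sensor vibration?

Yes

There is a causal chain: the exhaust bearing blockage → the main gearbox failure → the drive seal cavitation → the seal vibration → the sensor vibration.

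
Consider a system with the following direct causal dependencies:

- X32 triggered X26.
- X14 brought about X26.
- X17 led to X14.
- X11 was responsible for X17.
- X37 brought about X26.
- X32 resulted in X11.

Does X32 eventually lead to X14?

There is a causal chain: X32 → X11 → X17 → X14.

Yes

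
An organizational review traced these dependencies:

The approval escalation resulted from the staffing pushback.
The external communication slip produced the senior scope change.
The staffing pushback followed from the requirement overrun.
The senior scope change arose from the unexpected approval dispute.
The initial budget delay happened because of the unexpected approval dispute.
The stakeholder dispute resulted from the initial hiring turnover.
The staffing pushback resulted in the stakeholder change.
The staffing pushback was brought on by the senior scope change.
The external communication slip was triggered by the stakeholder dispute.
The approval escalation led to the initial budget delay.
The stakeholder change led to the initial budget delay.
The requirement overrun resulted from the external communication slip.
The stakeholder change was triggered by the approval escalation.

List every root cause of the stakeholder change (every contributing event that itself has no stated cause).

Tracing upstream from the stakeholder change: the stakeholder change ← the staffing pushback ← the senior scope change ← the unexpected approval dispute.
A separate upstream branch: the stakeholder change ← the staffing pushback ← the senior scope change ← the external communication slip ← the stakeholder dispute ← the initial hiring turnover.
Each of those chain origins has no stated cause.

the initial hiring turnover, the unexpected approval dispute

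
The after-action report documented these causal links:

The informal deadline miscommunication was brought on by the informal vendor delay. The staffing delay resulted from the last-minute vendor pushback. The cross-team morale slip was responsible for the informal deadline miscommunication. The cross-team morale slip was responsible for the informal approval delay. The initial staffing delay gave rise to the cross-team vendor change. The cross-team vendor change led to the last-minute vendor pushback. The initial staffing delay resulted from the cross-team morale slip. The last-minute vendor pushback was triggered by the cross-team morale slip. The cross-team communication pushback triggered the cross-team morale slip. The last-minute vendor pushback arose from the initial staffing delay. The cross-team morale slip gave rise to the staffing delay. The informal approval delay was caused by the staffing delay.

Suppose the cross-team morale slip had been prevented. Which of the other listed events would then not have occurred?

the cross-team vendor change, the informal approval delay, the initial staffing delay, the last-minute vendor pushback, the staffing delay

Downstream of the cross-team morale slip: the informal deadline miscommunication, the initial staffing delay, the cross-team vendor change, the last-minute vendor pushback, the staffing delay, the informal approval delay.
Of those, still caused via another path: the informal deadline miscommunication.
The remainder have no surviving cause.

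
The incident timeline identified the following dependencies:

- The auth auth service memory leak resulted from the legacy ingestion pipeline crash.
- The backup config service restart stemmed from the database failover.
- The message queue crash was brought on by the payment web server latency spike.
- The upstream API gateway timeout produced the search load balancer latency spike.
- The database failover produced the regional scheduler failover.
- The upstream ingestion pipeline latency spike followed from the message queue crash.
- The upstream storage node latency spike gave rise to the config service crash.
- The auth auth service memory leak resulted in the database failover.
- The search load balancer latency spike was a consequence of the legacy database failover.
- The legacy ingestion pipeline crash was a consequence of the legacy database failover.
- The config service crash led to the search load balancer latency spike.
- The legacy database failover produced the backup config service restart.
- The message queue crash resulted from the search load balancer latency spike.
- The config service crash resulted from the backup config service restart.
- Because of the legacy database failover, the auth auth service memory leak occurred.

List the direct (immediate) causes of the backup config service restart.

Upstream contributors include the legacy ingestion pipeline crash, the auth auth service memory leak, but only the database failover, the legacy database failover feed directly into the backup config service restart.

the database failover, the legacy database failover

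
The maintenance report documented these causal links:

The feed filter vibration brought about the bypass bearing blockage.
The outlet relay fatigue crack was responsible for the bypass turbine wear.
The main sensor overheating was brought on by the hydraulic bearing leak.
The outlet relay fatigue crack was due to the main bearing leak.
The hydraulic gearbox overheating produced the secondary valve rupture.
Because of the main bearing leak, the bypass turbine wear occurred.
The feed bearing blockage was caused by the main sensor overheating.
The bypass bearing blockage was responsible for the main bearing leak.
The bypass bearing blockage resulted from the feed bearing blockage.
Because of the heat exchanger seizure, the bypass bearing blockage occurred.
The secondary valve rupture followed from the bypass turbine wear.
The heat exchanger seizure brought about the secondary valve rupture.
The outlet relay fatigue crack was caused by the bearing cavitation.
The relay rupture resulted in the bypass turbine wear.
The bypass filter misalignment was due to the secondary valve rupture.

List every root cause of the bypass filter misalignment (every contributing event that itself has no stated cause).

Tracing upstream from the bypass filter misalignment: the bypass filter misalignment ← the secondary valve rupture ← the bypass turbine wear ← the main bearing leak ← the bypass bearing blockage ← the feed filter vibration.
A separate upstream branch: the bypass filter misalignment ← the secondary valve rupture ← the heat exchanger seizure.
A separate upstream branch: the bypass filter misalignment ← the secondary valve rupture ← the bypass turbine wear ← the main bearing leak ← the bypass bearing blockage ← the feed bearing blockage ← the main sensor overheating ← the hydraulic bearing leak.
A separate upstream branch: the bypass filter misalignment ← the secondary valve rupture ← the bypass turbine wear ← the outlet relay fatigue crack ← the bearing cavitation.
A separate upstream branch: the bypass filter misalignment ← the secondary valve rupture ← the hydraulic gearbox overheating.
A separate upstream branch: the bypass filter misalignment ← the secondary valve rupture ← the bypass turbine wear ← the relay rupture.
Each of those chain origins has no stated cause.

the bearing cavitation, the feed filter vibration, the heat exchanger seizure, the hydraulic bearing leak, the hydraulic gearbox overheating, the relay rupture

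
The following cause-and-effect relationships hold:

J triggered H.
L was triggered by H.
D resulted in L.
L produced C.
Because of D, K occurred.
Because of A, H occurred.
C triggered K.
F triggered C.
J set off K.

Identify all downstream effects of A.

C, H, K, L

Direct effects: H.
2 steps out: L.
3 steps out: C.
4 steps out: K.
Not reachable from it: J, D, F.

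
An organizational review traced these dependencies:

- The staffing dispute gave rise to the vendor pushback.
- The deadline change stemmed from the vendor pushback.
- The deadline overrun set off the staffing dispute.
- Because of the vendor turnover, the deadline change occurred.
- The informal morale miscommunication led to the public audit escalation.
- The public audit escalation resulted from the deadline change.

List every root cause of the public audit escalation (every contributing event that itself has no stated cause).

Tracing upstream from the public audit escalation: the public audit escalation ← the deadline change ← the vendor pushback ← the staffing dispute ← the deadline overrun.
A separate upstream branch: the public audit escalation ← the deadline change ← the vendor turnover.
A separate upstream branch: the public audit escalation ← the informal morale miscommunication.
Each of those chain origins has no stated cause.

the deadline overrun, the informal morale miscommunication, the vendor turnover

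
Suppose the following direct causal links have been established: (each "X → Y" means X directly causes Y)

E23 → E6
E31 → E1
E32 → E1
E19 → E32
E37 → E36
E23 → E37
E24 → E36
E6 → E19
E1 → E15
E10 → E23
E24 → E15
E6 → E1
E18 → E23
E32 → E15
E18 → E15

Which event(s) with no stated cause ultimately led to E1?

Tracing upstream from E1: E1 ← E6 ← E23 ← E10.
A separate upstream branch: E1 ← E6 ← E23 ← E18.
A separate upstream branch: E1 ← E31.
Each of those chain origins has no stated cause.

E10, E18, E31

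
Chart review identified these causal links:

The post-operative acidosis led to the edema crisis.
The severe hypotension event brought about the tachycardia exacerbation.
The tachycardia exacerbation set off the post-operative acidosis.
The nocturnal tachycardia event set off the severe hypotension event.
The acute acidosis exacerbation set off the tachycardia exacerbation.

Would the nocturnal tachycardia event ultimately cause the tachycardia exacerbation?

There is a causal chain: the nocturnal tachycardia event → the severe hypotension event → the tachycardia exacerbation.

Yes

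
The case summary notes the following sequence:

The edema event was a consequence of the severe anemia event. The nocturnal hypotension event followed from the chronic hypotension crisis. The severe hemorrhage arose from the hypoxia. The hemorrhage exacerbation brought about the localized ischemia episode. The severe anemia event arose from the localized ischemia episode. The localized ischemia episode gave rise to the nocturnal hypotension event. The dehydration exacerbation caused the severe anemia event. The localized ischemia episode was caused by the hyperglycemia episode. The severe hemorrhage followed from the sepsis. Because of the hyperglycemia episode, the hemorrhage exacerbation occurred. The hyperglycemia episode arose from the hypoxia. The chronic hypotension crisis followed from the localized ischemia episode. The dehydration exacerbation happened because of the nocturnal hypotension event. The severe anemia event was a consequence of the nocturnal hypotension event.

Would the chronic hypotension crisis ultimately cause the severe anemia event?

Yes

There is a causal chain: the chronic hypotension crisis → the nocturnal hypotension event → the severe anemia event.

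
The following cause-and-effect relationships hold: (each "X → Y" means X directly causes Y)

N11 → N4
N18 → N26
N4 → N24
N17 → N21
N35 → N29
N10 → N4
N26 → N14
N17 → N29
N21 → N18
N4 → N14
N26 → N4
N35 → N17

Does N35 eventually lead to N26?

Yes

There is a causal chain: N35 → N17 → N21 → N18 → N26.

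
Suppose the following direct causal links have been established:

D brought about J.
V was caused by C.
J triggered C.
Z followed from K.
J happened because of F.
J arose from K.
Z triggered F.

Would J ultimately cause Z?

No

J leads to C, V; Z is not among them.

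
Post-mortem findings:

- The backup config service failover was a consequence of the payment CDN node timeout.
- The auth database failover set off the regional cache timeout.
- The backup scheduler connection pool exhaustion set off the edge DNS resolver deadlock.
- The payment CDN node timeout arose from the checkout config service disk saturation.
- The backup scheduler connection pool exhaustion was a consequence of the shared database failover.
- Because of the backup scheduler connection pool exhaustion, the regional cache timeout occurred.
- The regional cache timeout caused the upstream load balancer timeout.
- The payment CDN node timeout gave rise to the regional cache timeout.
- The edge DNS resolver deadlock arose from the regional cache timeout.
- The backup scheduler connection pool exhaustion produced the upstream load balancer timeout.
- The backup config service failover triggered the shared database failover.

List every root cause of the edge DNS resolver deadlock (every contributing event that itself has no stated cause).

the auth database failover, the checkout config service disk saturation

Tracing upstream from the edge DNS resolver deadlock: the edge DNS resolver deadlock ← the regional cache timeout ← the payment CDN node timeout ← the checkout config service disk saturation.
A separate upstream branch: the edge DNS resolver deadlock ← the regional cache timeout ← the auth database failover.
Each of those chain origins has no stated cause.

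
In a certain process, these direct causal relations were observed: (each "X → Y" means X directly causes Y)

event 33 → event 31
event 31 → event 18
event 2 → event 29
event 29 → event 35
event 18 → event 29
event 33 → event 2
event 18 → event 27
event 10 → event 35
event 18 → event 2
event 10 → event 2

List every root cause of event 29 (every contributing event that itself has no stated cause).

Tracing upstream from event 29: event 29 ← event 2 ← event 10.
A separate upstream branch: event 29 ← event 2 ← event 33.
Each of those chain origins has no stated cause.

event 10, event 33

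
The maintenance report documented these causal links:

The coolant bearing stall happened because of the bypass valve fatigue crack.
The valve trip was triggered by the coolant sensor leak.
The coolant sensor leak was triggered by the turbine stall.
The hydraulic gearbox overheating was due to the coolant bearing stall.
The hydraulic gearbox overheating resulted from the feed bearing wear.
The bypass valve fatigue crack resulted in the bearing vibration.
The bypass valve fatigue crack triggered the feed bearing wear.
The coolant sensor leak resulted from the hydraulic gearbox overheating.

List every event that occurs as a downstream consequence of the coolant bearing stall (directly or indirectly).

Direct effects: the hydraulic gearbox overheating.
2 steps out: the coolant sensor leak.
3 steps out: the valve trip.
Not reachable from it: the bypass valve fatigue crack, the feed bearing wear, the turbine stall, the bearing vibration.

the coolant sensor leak, the hydraulic gearbox overheating, the valve trip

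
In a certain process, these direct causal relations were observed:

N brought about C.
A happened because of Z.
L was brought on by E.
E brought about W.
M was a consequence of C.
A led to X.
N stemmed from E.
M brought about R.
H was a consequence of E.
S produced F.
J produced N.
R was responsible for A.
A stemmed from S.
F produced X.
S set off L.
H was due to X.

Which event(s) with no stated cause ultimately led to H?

Tracing upstream from H: H ← X ← A ← R ← M ← C ← N ← J.
A separate upstream branch: H ← E.
A separate upstream branch: H ← X ← A ← Z.
A separate upstream branch: H ← X ← A ← S.
Each of those chain origins has no stated cause.

E, J, S, Z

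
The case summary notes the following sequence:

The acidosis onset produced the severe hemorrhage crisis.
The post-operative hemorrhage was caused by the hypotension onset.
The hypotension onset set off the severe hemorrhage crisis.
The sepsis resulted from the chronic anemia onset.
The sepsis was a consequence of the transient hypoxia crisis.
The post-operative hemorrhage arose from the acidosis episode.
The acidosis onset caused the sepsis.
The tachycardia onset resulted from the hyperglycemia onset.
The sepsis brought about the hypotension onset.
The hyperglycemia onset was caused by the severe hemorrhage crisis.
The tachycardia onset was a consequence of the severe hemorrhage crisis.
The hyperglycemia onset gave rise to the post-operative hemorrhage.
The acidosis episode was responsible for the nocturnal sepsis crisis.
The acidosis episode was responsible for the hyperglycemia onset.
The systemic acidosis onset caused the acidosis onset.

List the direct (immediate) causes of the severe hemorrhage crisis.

the acidosis onset, the hypotension onset

Upstream contributors include the chronic anemia onset, the systemic acidosis onset, the transient hypoxia crisis, the sepsis, but only the acidosis onset, the hypotension onset feed directly into the severe hemorrhage crisis.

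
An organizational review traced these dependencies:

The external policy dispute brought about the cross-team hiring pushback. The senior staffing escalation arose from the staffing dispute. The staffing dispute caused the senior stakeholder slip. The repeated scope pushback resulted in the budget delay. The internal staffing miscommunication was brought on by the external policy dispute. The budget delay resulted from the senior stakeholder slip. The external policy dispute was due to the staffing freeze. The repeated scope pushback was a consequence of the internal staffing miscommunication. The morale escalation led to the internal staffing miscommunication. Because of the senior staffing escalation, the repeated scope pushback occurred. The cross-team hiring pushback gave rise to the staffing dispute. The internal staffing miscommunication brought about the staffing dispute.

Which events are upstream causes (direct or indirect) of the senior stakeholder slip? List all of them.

Immediate cause of the senior stakeholder slip: the staffing dispute.
Further upstream: the staffing freeze, the morale escalation, the external policy dispute, the internal staffing miscommunication, the cross-team hiring pushback.

the cross-team hiring pushback, the external policy dispute, the internal staffing miscommunication, the morale escalation, the staffing dispute, the staffing freeze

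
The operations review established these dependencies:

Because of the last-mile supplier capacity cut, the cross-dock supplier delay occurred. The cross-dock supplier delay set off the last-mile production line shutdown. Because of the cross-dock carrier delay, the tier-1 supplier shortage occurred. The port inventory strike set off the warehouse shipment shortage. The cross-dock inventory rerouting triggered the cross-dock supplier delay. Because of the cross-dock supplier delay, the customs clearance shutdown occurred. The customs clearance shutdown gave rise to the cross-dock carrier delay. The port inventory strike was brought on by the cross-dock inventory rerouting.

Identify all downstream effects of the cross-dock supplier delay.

Direct effects: the customs clearance shutdown, the last-mile production line shutdown.
2 steps out: the cross-dock carrier delay.
3 steps out: the tier-1 supplier shortage.
Not reachable from it: the cross-dock inventory rerouting, the port inventory strike, the warehouse shipment shortage, the last-mile supplier capacity cut.

the cross-dock carrier delay, the customs clearance shutdown, the last-mile production line shutdown, the tier-1 supplier shortage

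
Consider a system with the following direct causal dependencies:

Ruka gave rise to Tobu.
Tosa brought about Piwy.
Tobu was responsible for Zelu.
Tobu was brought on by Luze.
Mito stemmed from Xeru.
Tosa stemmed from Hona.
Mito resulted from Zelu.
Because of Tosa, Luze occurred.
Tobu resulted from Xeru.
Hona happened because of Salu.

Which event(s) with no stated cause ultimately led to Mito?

Tracing upstream from Mito: Mito ← Zelu ← Tobu ← Luze ← Tosa ← Hona ← Salu.
A separate upstream branch: Mito ← Xeru.
A separate upstream branch: Mito ← Zelu ← Tobu ← Ruka.
Each of those chain origins has no stated cause.

Ruka, Salu, Xeru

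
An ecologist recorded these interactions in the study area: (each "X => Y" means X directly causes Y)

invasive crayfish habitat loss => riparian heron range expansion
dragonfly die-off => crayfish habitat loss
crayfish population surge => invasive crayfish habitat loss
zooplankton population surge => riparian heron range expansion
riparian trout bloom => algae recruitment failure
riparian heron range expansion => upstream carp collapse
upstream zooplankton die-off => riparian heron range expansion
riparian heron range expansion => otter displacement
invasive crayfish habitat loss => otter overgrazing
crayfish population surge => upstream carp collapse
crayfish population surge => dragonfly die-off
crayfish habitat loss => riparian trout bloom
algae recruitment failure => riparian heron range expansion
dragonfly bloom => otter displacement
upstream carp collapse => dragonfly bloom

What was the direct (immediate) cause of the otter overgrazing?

the invasive crayfish habitat loss

Upstream contributors include the crayfish population surge, but only the invasive crayfish habitat loss feeds directly into the otter overgrazing.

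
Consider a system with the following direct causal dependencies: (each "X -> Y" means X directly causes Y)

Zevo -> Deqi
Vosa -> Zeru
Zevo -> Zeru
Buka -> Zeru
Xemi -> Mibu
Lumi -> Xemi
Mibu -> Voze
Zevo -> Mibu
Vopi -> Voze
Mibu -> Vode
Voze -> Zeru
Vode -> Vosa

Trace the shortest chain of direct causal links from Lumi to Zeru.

Lumi → Xemi → Mibu → Voze → Zeru

Lumi → Xemi
Xemi → Mibu
Mibu → Voze
Voze → Zeru
Length: 4 steps.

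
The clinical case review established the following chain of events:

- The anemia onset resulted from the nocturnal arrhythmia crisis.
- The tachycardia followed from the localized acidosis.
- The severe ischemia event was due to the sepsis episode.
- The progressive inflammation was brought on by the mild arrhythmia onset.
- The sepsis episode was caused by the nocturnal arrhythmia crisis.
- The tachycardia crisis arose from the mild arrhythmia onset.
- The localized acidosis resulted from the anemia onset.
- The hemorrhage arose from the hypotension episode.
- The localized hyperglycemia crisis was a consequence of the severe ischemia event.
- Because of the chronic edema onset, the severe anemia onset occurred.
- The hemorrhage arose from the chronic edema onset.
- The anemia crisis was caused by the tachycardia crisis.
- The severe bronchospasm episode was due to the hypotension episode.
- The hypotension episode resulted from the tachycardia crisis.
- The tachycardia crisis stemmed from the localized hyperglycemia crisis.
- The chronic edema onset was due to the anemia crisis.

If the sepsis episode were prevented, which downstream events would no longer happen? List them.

the localized hyperglycemia crisis, the severe ischemia event

Downstream of the sepsis episode: the severe ischemia event, the localized hyperglycemia crisis, the tachycardia crisis, the anemia crisis, the hypotension episode, the chronic edema onset, the hemorrhage, the severe anemia onset, the severe bronchospasm episode.
Of those, still caused via another path: the tachycardia crisis, the anemia crisis, the hypotension episode, the chronic edema onset, the hemorrhage, the severe anemia onset, the severe bronchospasm episode.
The remainder have no surviving cause.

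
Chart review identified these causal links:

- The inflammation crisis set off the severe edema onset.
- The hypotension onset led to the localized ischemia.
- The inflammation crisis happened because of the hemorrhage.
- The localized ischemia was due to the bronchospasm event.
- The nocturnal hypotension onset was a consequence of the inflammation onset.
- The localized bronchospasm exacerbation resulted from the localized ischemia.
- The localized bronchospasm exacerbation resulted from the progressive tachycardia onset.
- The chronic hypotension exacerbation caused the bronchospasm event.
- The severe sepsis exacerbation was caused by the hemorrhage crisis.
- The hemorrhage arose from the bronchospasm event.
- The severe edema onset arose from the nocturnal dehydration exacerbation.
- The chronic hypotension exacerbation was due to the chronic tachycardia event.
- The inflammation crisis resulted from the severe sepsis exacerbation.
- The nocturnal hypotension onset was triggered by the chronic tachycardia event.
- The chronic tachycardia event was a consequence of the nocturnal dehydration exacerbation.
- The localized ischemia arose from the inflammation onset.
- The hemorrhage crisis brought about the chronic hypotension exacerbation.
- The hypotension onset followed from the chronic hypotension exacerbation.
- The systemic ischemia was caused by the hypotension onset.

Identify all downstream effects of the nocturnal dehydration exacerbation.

Direct effects: the chronic tachycardia event, the severe edema onset.
2 steps out: the nocturnal hypotension onset, the chronic hypotension exacerbation.
3 steps out: the bronchospasm event, the hypotension onset.
4 steps out: the hemorrhage, the localized ischemia, the systemic ischemia.
5 steps out: the inflammation crisis, the localized bronchospasm exacerbation.
Not reachable from it: the inflammation onset, the hemorrhage crisis, the progressive tachycardia onset, the severe sepsis exacerbation.

the bronchospasm event, the chronic hypotension exacerbation, the chronic tachycardia event, the hemorrhage, the hypotension onset, the inflammation crisis, the localized bronchospasm exacerbation, the localized ischemia, the nocturnal hypotension onset, the severe edema onset, the systemic ischemia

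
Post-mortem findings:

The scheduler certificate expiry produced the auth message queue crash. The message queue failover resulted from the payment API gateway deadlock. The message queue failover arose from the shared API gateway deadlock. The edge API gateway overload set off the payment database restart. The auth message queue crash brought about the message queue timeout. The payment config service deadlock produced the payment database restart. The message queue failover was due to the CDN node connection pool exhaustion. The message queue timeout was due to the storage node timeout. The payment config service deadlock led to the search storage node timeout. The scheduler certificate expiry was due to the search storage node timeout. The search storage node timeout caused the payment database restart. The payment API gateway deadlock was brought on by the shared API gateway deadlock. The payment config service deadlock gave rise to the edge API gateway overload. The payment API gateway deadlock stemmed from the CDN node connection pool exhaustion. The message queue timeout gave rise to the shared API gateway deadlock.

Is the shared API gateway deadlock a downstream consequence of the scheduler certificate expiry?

There is a causal chain: the scheduler certificate expiry → the auth message queue crash → the message queue timeout → the shared API gateway deadlock.

Yes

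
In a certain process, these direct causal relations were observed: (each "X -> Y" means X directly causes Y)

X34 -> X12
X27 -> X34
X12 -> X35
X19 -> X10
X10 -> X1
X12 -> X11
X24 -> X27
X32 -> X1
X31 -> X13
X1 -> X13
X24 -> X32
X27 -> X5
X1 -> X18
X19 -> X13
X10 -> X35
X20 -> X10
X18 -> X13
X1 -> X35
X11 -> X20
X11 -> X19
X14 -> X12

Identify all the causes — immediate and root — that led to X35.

Immediate causes of X35: X12, X10, X1.
Further upstream: X24, X27, X34, X14, X11, X20, X19, X32.

X1, X10, X11, X12, X14, X19, X20, X24, X27, X32, X34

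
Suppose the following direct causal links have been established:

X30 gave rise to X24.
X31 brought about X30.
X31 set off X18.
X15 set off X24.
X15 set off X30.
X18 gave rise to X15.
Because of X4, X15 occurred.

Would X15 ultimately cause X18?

No

X15 leads to X30, X24; X18 is not among them.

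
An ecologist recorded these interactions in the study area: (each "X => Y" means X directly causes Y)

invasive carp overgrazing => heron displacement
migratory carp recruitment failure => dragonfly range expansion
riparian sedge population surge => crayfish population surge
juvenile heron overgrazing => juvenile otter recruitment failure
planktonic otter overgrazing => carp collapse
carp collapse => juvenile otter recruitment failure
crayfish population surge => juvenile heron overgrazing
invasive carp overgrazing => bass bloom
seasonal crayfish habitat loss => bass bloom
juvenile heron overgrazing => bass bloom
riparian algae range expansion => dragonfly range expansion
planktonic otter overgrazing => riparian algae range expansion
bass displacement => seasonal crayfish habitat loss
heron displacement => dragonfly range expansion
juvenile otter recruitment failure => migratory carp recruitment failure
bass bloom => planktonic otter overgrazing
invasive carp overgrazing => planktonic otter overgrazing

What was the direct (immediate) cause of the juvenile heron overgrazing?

Upstream contributors include the riparian sedge population surge, but only the crayfish population surge feeds directly into the juvenile heron overgrazing.

the crayfish population surge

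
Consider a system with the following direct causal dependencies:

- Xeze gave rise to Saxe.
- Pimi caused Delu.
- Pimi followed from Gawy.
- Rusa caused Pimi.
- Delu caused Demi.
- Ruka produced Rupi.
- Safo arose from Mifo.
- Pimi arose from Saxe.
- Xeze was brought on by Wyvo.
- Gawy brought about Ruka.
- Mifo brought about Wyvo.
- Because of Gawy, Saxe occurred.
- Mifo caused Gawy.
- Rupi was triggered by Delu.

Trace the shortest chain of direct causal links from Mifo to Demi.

Mifo → Gawy → Pimi → Delu → Demi

Mifo → Gawy
Gawy → Pimi
Pimi → Delu
Delu → Demi
Length: 4 steps.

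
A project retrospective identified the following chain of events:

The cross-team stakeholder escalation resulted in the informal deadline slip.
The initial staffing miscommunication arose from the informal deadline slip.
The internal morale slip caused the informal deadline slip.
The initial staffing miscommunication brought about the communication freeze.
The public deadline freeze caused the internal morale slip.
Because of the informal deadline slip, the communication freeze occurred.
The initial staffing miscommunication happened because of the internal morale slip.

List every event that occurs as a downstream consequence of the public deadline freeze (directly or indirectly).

the communication freeze, the informal deadline slip, the initial staffing miscommunication, the internal morale slip

Direct effects: the internal morale slip.
2 steps out: the informal deadline slip, the initial staffing miscommunication.
3 steps out: the communication freeze.
Not reachable from it: the cross-team stakeholder escalation.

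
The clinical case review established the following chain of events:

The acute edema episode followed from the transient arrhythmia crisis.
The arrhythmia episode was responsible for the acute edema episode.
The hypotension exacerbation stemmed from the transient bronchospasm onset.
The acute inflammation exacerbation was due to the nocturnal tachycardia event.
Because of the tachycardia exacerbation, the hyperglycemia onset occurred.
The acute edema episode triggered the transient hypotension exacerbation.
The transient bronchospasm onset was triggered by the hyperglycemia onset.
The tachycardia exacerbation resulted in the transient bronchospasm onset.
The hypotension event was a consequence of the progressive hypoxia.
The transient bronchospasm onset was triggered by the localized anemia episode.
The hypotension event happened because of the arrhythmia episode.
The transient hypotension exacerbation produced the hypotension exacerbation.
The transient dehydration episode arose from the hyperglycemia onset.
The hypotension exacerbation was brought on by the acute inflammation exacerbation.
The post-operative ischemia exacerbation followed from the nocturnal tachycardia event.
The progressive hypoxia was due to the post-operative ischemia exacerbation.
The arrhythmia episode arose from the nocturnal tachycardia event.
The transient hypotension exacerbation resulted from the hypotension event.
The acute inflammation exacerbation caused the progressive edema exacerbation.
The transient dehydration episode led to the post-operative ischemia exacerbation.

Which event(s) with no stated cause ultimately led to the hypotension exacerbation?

Tracing upstream from the hypotension exacerbation: the hypotension exacerbation ← the transient bronchospasm onset ← the tachycardia exacerbation.
A separate upstream branch: the hypotension exacerbation ← the transient hypotension exacerbation ← the acute edema episode ← the transient arrhythmia crisis.
A separate upstream branch: the hypotension exacerbation ← the acute inflammation exacerbation ← the nocturnal tachycardia event.
A separate upstream branch: the hypotension exacerbation ← the transient bronchospasm onset ← the localized anemia episode.
Each of those chain origins has no stated cause.

the localized anemia episode, the nocturnal tachycardia event, the tachycardia exacerbation, the transient arrhythmia crisis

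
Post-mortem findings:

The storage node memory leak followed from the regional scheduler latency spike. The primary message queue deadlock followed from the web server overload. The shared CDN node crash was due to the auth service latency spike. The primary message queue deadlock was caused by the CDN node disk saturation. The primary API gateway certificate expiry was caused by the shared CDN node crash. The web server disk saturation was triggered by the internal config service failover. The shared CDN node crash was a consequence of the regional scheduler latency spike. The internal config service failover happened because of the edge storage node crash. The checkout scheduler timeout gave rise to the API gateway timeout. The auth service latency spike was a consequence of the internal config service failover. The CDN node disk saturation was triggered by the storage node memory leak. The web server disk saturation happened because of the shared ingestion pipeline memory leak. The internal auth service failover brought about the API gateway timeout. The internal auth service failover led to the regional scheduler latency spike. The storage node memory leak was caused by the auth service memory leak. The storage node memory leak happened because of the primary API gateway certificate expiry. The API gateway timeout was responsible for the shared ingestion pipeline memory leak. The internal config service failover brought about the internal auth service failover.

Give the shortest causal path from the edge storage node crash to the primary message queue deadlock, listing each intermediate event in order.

the edge storage node crash → the internal config service failover
the internal config service failover → the internal auth service failover
the internal auth service failover → the regional scheduler latency spike
the regional scheduler latency spike → the storage node memory leak
the storage node memory leak → the CDN node disk saturation
the CDN node disk saturation → the primary message queue deadlock
Length: 6 steps.

the edge storage node crash → the internal config service failover → the internal auth service failover → the regional scheduler latency spike → the storage node memory leak → the CDN node disk saturation → the primary message queue deadlock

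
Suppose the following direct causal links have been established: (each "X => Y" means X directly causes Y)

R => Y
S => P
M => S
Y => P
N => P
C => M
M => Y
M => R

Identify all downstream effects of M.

Direct effects: R, S, Y.
2 steps out: P.
Not reachable from it: C, N.

P, R, S, Y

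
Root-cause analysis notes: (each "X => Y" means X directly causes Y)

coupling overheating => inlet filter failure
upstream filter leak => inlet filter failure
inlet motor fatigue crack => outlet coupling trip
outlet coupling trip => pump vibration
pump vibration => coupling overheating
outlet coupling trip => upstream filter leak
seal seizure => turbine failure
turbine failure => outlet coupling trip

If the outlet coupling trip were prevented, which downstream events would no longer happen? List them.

Downstream of the outlet coupling trip: the pump vibration, the upstream filter leak, the coupling overheating, the inlet filter failure.

the coupling overheating, the inlet filter failure, the pump vibration, the upstream filter leak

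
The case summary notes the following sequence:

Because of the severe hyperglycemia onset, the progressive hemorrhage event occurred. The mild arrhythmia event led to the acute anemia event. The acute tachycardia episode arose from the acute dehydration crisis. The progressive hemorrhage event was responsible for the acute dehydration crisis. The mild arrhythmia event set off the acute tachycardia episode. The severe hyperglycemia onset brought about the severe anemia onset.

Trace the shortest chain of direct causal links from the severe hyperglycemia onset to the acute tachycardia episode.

the severe hyperglycemia onset → the progressive hemorrhage event → the acute dehydration crisis → the acute tachycardia episode

the severe hyperglycemia onset → the progressive hemorrhage event
the progressive hemorrhage event → the acute dehydration crisis
the acute dehydration crisis → the acute tachycardia episode
Length: 3 steps.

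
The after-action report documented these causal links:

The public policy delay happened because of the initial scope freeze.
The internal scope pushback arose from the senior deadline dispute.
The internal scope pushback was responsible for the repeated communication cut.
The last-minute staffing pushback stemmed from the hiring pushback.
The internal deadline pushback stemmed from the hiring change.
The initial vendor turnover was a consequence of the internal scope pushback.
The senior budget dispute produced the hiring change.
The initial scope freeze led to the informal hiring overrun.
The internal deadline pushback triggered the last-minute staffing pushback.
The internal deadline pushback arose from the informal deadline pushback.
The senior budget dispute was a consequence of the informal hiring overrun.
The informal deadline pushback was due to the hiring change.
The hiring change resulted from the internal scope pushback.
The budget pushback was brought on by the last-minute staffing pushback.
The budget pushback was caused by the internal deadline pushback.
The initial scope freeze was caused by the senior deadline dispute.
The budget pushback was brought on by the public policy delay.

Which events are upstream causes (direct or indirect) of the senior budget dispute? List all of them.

Immediate cause of the senior budget dispute: the informal hiring overrun.
Further upstream: the senior deadline dispute, the initial scope freeze.

the informal hiring overrun, the initial scope freeze, the senior deadline dispute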